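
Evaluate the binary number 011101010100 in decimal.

Sum of powers of 2 for each 1-bit:
2^2 + 2^4 + 2^6 + 2^8 + 2^9 + 2^10
= 4 + 16 + 64 + 256 + 512 + 1024
= 1876



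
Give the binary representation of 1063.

Using repeated division by 2:
1063 ÷ 2 = 531 remainder 1
531 ÷ 2 = 265 remainder 1
265 ÷ 2 = 132 remainder 1
132 ÷ 2 = 66 remainder 0
66 ÷ 2 = 33 remainder 0
33 ÷ 2 = 16 remainder 1
16 ÷ 2 = 8 remainder 0
8 ÷ 2 = 4 remainder 0
4 ÷ 2 = 2 remainder 0
2 ÷ 2 = 1 remainder 0
1 ÷ 2 = 0 remainder 1
Reading remainders bottom to top: 10000100111



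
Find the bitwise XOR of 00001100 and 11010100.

XOR: 1 when bits differ
  00001100
^ 11010100
----------
  11011000
Decimal: 12 ^ 212 = 216



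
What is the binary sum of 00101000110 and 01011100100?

Add column by column from the right: bit + bit + carry-in; write the sum mod 2, carry 1 when the sum is 2 or 3.
carry:  11110001000
        00101000110
+       01011100100
-------------------
       010000101010
(the carry out of the leftmost column, 0, becomes the leading bit)
Decimal check:
  00101000110 = 256 + 64 + 4 + 2 = 326
  01011100100 = 512 + 128 + 64 + 32 + 4 = 740
  326 + 740 = 1066, and 010000101010 = 1024 + 32 + 8 + 2 = 1066 ✓



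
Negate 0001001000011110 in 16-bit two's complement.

Original: 0001001000011110
Step 1 - Invert all bits: 1110110111100001
Step 2 - Add 1: 1110110111100010
Verification: 0001001000011110 + 1110110111100010 = 10000000000000000; discarding the end carry (carry out of the top bit) leaves the 16-bit value 0000000000000000, as required for x + (-x)



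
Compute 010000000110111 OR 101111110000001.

OR: 1 when either bit is 1
  010000000110111
| 101111110000001
-----------------
  111111110110111
Decimal: 8247 | 24449 = 32695



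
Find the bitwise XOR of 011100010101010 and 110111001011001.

XOR: 1 when bits differ
  011100010101010
^ 110111001011001
-----------------
  101011011110011
Decimal: 14506 ^ 28249 = 22259



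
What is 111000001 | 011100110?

OR: 1 when either bit is 1
  111000001
| 011100110
-----------
  111100111
Decimal: 449 | 230 = 487



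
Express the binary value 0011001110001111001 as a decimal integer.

Sum of powers of 2 for each 1-bit:
2^0 + 2^3 + 2^4 + 2^5 + 2^6 + 2^10 + 2^11 + 2^12 + 2^15 + 2^16
= 1 + 8 + 16 + 32 + 64 + 1024 + 2048 + 4096 + 32768 + 65536
= 105593



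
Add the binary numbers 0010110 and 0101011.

Add column by column from the right: bit + bit + carry-in; write the sum mod 2, carry 1 when the sum is 2 or 3.
carry:  1111100
        0010110
+       0101011
---------------
       01000001
(the carry out of the leftmost column, 0, becomes the leading bit)
Decimal check:
  0010110 = 16 + 4 + 2 = 22
  0101011 = 32 + 8 + 2 + 1 = 43
  22 + 43 = 65, and 01000001 = 64 + 1 = 65 ✓



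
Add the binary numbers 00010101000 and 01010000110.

Add column by column from the right: bit + bit + carry-in; write the sum mod 2, carry 1 when the sum is 2 or 3.
carry:  00100000000
        00010101000
+       01010000110
-------------------
       001100101110
(the carry out of the leftmost column, 0, becomes the leading bit)
Decimal check:
  00010101000 = 128 + 32 + 8 = 168
  01010000110 = 512 + 128 + 4 + 2 = 646
  168 + 646 = 814, and 001100101110 = 512 + 256 + 32 + 8 + 4 + 2 = 814 ✓



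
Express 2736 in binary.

Using repeated division by 2:
2736 ÷ 2 = 1368 remainder 0
1368 ÷ 2 = 684 remainder 0
684 ÷ 2 = 342 remainder 0
342 ÷ 2 = 171 remainder 0
171 ÷ 2 = 85 remainder 1
85 ÷ 2 = 42 remainder 1
42 ÷ 2 = 21 remainder 0
21 ÷ 2 = 10 remainder 1
10 ÷ 2 = 5 remainder 0
5 ÷ 2 = 2 remainder 1
2 ÷ 2 = 1 remainder 0
1 ÷ 2 = 0 remainder 1
Reading remainders bottom to top: 101010110000



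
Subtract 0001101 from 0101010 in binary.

Method 1 - Direct subtraction (column by column from the right: bit − bit − borrow-in; if negative, add 2 and borrow 1 from the next column):
borrow: 0111010
        0101010
-       0001101
---------------
        0011101

Method 2 - Add two's complement:
Two's complement of 0001101: invert → 1110010, add 1 → 1110011
  0101010
+ 1110011
---------
 10011101  (end carry out of the top bit = 1)
Discarding the end carry: 0011101
Decimal check:
  0101010 = 32 + 8 + 2 = 42
  0001101 = 8 + 4 + 1 = 13
  42 - 13 = 29, and 0011101 = 16 + 8 + 4 + 1 = 29 ✓



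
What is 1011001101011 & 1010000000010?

AND: 1 only when both bits are 1
  1011001101011
& 1010000000010
---------------
  1010000000010
Decimal: 5739 & 5122 = 5122



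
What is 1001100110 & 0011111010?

AND: 1 only when both bits are 1
  1001100110
& 0011111010
------------
  0001100010
Decimal: 614 & 250 = 98



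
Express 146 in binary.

Using repeated division by 2:
146 ÷ 2 = 73 remainder 0
73 ÷ 2 = 36 remainder 1
36 ÷ 2 = 18 remainder 0
18 ÷ 2 = 9 remainder 0
9 ÷ 2 = 4 remainder 1
4 ÷ 2 = 2 remainder 0
2 ÷ 2 = 1 remainder 0
1 ÷ 2 = 0 remainder 1
Reading remainders bottom to top: 10010010



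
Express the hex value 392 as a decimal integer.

Expand by place value (powers of 16):
392 = 3 × 16^2 + 9 × 16^1 + 2 × 16^0
= 3 × 256 + 9 × 16 + 2 × 1
= 768 + 144 + 2
= 914



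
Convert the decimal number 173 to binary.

Using repeated division by 2:
173 ÷ 2 = 86 remainder 1
86 ÷ 2 = 43 remainder 0
43 ÷ 2 = 21 remainder 1
21 ÷ 2 = 10 remainder 1
10 ÷ 2 = 5 remainder 0
5 ÷ 2 = 2 remainder 1
2 ÷ 2 = 1 remainder 0
1 ÷ 2 = 0 remainder 1
Reading remainders bottom to top: 10101101



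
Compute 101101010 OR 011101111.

OR: 1 when either bit is 1
  101101010
| 011101111
-----------
  111101111
Decimal: 362 | 239 = 495



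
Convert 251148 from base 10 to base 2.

Using repeated division by 2:
251148 ÷ 2 = 125574 remainder 0
125574 ÷ 2 = 62787 remainder 0
62787 ÷ 2 = 31393 remainder 1
31393 ÷ 2 = 15696 remainder 1
15696 ÷ 2 = 7848 remainder 0
7848 ÷ 2 = 3924 remainder 0
3924 ÷ 2 = 1962 remainder 0
1962 ÷ 2 = 981 remainder 0
981 ÷ 2 = 490 remainder 1
490 ÷ 2 = 245 remainder 0
245 ÷ 2 = 122 remainder 1
122 ÷ 2 = 61 remainder 0
61 ÷ 2 = 30 remainder 1
30 ÷ 2 = 15 remainder 0
15 ÷ 2 = 7 remainder 1
7 ÷ 2 = 3 remainder 1
3 ÷ 2 = 1 remainder 1
1 ÷ 2 = 0 remainder 1
Reading remainders bottom to top: 111101010100001100



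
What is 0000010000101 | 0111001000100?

OR: 1 when either bit is 1
  0000010000101
| 0111001000100
---------------
  0111011000101
Decimal: 133 | 3652 = 3781



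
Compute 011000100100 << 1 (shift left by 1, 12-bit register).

Original: 011000100100 (decimal 1572)
Shift left by 1 position
Append 1 zero on the right
Result: 110001001000 (decimal 3144)
Equivalent: 1572 << 1 = 1572 × 2^1 = 3144



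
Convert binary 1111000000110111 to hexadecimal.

Group into 4-bit nibbles from right:
  1111 = F
  0000 = 0
  0011 = 3
  0111 = 7
Result: F037



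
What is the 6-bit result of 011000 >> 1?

Original: 011000 (decimal 24)
Shift right by 1 position
Drop the 1 low bit; fill with zero on the left
Result: 001100 (decimal 12)
Equivalent: 24 >> 1 = 24 ÷ 2^1 = 12



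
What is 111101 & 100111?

AND: 1 only when both bits are 1
  111101
& 100111
--------
  100101
Decimal: 61 & 39 = 37



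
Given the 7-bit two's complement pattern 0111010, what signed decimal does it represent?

Binary: 0111010
Sign bit: 0 (non-negative)
Read directly as an unsigned value:
0111010 = 32 + 16 + 8 + 2 = 58
Value: 58



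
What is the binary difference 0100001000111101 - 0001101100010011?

Method 1 - Direct subtraction (column by column from the right: bit − bit − borrow-in; if negative, add 2 and borrow 1 from the next column):
borrow: 0111111000000100
        0100001000111101
-       0001101100010011
------------------------
        0010011100101010

Method 2 - Add two's complement:
Two's complement of 0001101100010011: invert → 1110010011101100, add 1 → 1110010011101101
  0100001000111101
+ 1110010011101101
------------------
 10010011100101010  (end carry out of the top bit = 1)
Discarding the end carry: 0010011100101010
Decimal check:
  0100001000111101 = 16384 + 512 + 32 + 16 + 8 + 4 + 1 = 16957
  0001101100010011 = 4096 + 2048 + 512 + 256 + 16 + 2 + 1 = 6931
  16957 - 6931 = 10026, and 0010011100101010 = 8192 + 1024 + 512 + 256 + 32 + 8 + 2 = 10026 ✓



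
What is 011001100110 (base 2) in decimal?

Sum of powers of 2 for each 1-bit:
2^1 + 2^2 + 2^5 + 2^6 + 2^9 + 2^10
= 2 + 4 + 32 + 64 + 512 + 1024
= 1638



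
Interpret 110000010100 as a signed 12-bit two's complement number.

Binary: 110000010100
Sign bit: 1 (negative)
Invert: 001111101011
Add 1:  001111101100
Magnitude: 001111101100 = 512 + 256 + 128 + 64 + 32 + 8 + 4 = 1004
Value: -1004



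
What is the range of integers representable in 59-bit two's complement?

For 59-bit two's complement:
Minimum: -2^58 = -288230376151711744
Maximum: 2^58 - 1 = 288230376151711743



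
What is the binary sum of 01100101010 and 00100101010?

Add column by column from the right: bit + bit + carry-in; write the sum mod 2, carry 1 when the sum is 2 or 3.
carry:  11001010100
        01100101010
+       00100101010
-------------------
       010001010100
(the carry out of the leftmost column, 0, becomes the leading bit)
Decimal check:
  01100101010 = 512 + 256 + 32 + 8 + 2 = 810
  00100101010 = 256 + 32 + 8 + 2 = 298
  810 + 298 = 1108, and 010001010100 = 1024 + 64 + 16 + 4 = 1108 ✓



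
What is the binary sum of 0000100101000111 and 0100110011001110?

Add column by column from the right: bit + bit + carry-in; write the sum mod 2, carry 1 when the sum is 2 or 3.
carry:  0001001110011100
        0000100101000111
+       0100110011001110
------------------------
       00101011000010101
(the carry out of the leftmost column, 0, becomes the leading bit)
Decimal check:
  0000100101000111 = 2048 + 256 + 64 + 4 + 2 + 1 = 2375
  0100110011001110 = 16384 + 2048 + 1024 + 128 + 64 + 8 + 4 + 2 = 19662
  2375 + 19662 = 22037, and 00101011000010101 = 16384 + 4096 + 1024 + 512 + 16 + 4 + 1 = 22037 ✓



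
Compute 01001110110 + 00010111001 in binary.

Add column by column from the right: bit + bit + carry-in; write the sum mod 2, carry 1 when the sum is 2 or 3.
carry:  00111100000
        01001110110
+       00010111001
-------------------
       001100101111
(the carry out of the leftmost column, 0, becomes the leading bit)
Decimal check:
  01001110110 = 512 + 64 + 32 + 16 + 4 + 2 = 630
  00010111001 = 128 + 32 + 16 + 8 + 1 = 185
  630 + 185 = 815, and 001100101111 = 512 + 256 + 32 + 8 + 4 + 2 + 1 = 815 ✓



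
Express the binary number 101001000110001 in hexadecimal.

Group into 4-bit nibbles from right:
  0101 = 5
  0010 = 2
  0011 = 3
  0001 = 1
Result: 5231



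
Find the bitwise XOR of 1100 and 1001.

XOR: 1 when bits differ
  1100
^ 1001
------
  0101
Decimal: 12 ^ 9 = 5



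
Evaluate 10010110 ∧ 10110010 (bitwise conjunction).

AND: 1 only when both bits are 1
  10010110
& 10110010
----------
  10010010
Decimal: 150 & 178 = 146



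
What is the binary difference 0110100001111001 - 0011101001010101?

Method 1 - Direct subtraction (column by column from the right: bit − bit − borrow-in; if negative, add 2 and borrow 1 from the next column):
borrow: 0111110000001000
        0110100001111001
-       0011101001010101
------------------------
        0010111000100100

Method 2 - Add two's complement:
Two's complement of 0011101001010101: invert → 1100010110101010, add 1 → 1100010110101011
  0110100001111001
+ 1100010110101011
------------------
 10010111000100100  (end carry out of the top bit = 1)
Discarding the end carry: 0010111000100100
Decimal check:
  0110100001111001 = 16384 + 8192 + 2048 + 64 + 32 + 16 + 8 + 1 = 26745
  0011101001010101 = 8192 + 4096 + 2048 + 512 + 64 + 16 + 4 + 1 = 14933
  26745 - 14933 = 11812, and 0010111000100100 = 8192 + 2048 + 1024 + 512 + 32 + 4 = 11812 ✓



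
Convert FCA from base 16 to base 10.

Expand by place value (powers of 16):
Digit values: F = 15, C = 12, A = 10
FCA = 15 × 16^2 + 12 × 16^1 + 10 × 16^0
= 15 × 256 + 12 × 16 + 10 × 1
= 3840 + 192 + 10
= 4042



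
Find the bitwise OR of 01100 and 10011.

OR: 1 when either bit is 1
  01100
| 10011
-------
  11111
Decimal: 12 | 19 = 31



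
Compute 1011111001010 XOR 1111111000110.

XOR: 1 when bits differ
  1011111001010
^ 1111111000110
---------------
  0100000001100
Decimal: 6090 ^ 8134 = 2060



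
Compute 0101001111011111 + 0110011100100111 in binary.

Add column by column from the right: bit + bit + carry-in; write the sum mod 2, carry 1 when the sum is 2 or 3.
carry:  1000111111111110
        0101001111011111
+       0110011100100111
------------------------
       01011101100000110
(the carry out of the leftmost column, 0, becomes the leading bit)
Decimal check:
  0101001111011111 = 16384 + 4096 + 512 + 256 + 128 + 64 + 16 + 8 + 4 + 2 + 1 = 21471
  0110011100100111 = 16384 + 8192 + 1024 + 512 + 256 + 32 + 4 + 2 + 1 = 26407
  21471 + 26407 = 47878, and 01011101100000110 = 32768 + 8192 + 4096 + 2048 + 512 + 256 + 4 + 2 = 47878 ✓



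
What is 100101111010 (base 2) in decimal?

Sum of powers of 2 for each 1-bit:
2^1 + 2^3 + 2^4 + 2^5 + 2^6 + 2^8 + 2^11
= 2 + 8 + 16 + 32 + 64 + 256 + 2048
= 2426



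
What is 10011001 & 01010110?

AND: 1 only when both bits are 1
  10011001
& 01010110
----------
  00010000
Decimal: 153 & 86 = 16



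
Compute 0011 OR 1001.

OR: 1 when either bit is 1
  0011
| 1001
------
  1011
Decimal: 3 | 9 = 11



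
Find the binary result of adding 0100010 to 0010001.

Add column by column from the right: bit + bit + carry-in; write the sum mod 2, carry 1 when the sum is 2 or 3.
carry:  0000000
        0100010
+       0010001
---------------
       00110011
(the carry out of the leftmost column, 0, becomes the leading bit)
Decimal check:
  0100010 = 32 + 2 = 34
  0010001 = 16 + 1 = 17
  34 + 17 = 51, and 00110011 = 32 + 16 + 2 + 1 = 51 ✓



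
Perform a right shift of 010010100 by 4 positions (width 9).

Original: 010010100 (decimal 148)
Shift right by 4 positions
Drop the 4 low bits; fill with zeros on the left
Result: 000001001 (decimal 9)
Equivalent: 148 >> 4 = 148 ÷ 2^4 = 9



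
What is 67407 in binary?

Using repeated division by 2:
67407 ÷ 2 = 33703 remainder 1
33703 ÷ 2 = 16851 remainder 1
16851 ÷ 2 = 8425 remainder 1
8425 ÷ 2 = 4212 remainder 1
4212 ÷ 2 = 2106 remainder 0
2106 ÷ 2 = 1053 remainder 0
1053 ÷ 2 = 526 remainder 1
526 ÷ 2 = 263 remainder 0
263 ÷ 2 = 131 remainder 1
131 ÷ 2 = 65 remainder 1
65 ÷ 2 = 32 remainder 1
32 ÷ 2 = 16 remainder 0
16 ÷ 2 = 8 remainder 0
8 ÷ 2 = 4 remainder 0
4 ÷ 2 = 2 remainder 0
2 ÷ 2 = 1 remainder 0
1 ÷ 2 = 0 remainder 1
Reading remainders bottom to top: 10000011101001111



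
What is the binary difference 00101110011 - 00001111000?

Method 1 - Direct subtraction (column by column from the right: bit − bit − borrow-in; if negative, add 2 and borrow 1 from the next column):
borrow: 00111110000
        00101110011
-       00001111000
-------------------
        00011111011

Method 2 - Add two's complement:
Two's complement of 00001111000: invert → 11110000111, add 1 → 11110001000
  00101110011
+ 11110001000
-------------
 100011111011  (end carry out of the top bit = 1)
Discarding the end carry: 00011111011
Decimal check:
  00101110011 = 256 + 64 + 32 + 16 + 2 + 1 = 371
  00001111000 = 64 + 32 + 16 + 8 = 120
  371 - 120 = 251, and 00011111011 = 128 + 64 + 32 + 16 + 8 + 2 + 1 = 251 ✓



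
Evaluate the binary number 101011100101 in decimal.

Sum of powers of 2 for each 1-bit:
2^0 + 2^2 + 2^5 + 2^6 + 2^7 + 2^9 + 2^11
= 1 + 4 + 32 + 64 + 128 + 512 + 2048
= 2789



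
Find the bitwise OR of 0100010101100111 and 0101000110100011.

OR: 1 when either bit is 1
  0100010101100111
| 0101000110100011
------------------
  0101010111100111
Decimal: 17767 | 20899 = 21991



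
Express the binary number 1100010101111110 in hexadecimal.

Group into 4-bit nibbles from right:
  1100 = C
  0101 = 5
  0111 = 7
  1110 = E
Result: C57E



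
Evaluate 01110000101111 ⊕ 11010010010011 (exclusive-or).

XOR: 1 when bits differ
  01110000101111
^ 11010010010011
----------------
  10100010111100
Decimal: 7215 ^ 13459 = 10428



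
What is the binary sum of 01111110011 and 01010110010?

Add column by column from the right: bit + bit + carry-in; write the sum mod 2, carry 1 when the sum is 2 or 3.
carry:  11111100100
        01111110011
+       01010110010
-------------------
       011010100101
(the carry out of the leftmost column, 0, becomes the leading bit)
Decimal check:
  01111110011 = 512 + 256 + 128 + 64 + 32 + 16 + 2 + 1 = 1011
  01010110010 = 512 + 128 + 32 + 16 + 2 = 690
  1011 + 690 = 1701, and 011010100101 = 1024 + 512 + 128 + 32 + 4 + 1 = 1701 ✓



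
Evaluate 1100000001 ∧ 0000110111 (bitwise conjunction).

AND: 1 only when both bits are 1
  1100000001
& 0000110111
------------
  0000000001
Decimal: 769 & 55 = 1



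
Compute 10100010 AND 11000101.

AND: 1 only when both bits are 1
  10100010
& 11000101
----------
  10000000
Decimal: 162 & 197 = 128



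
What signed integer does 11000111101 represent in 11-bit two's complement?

Binary: 11000111101
Sign bit: 1 (negative)
Invert: 00111000010
Add 1:  00111000011
Magnitude: 00111000011 = 256 + 128 + 64 + 2 + 1 = 451
Value: -451



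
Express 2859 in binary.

Using repeated division by 2:
2859 ÷ 2 = 1429 remainder 1
1429 ÷ 2 = 714 remainder 1
714 ÷ 2 = 357 remainder 0
357 ÷ 2 = 178 remainder 1
178 ÷ 2 = 89 remainder 0
89 ÷ 2 = 44 remainder 1
44 ÷ 2 = 22 remainder 0
22 ÷ 2 = 11 remainder 0
11 ÷ 2 = 5 remainder 1
5 ÷ 2 = 2 remainder 1
2 ÷ 2 = 1 remainder 0
1 ÷ 2 = 0 remainder 1
Reading remainders bottom to top: 101100101011



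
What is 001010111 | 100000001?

OR: 1 when either bit is 1
  001010111
| 100000001
-----------
  101010111
Decimal: 87 | 257 = 343



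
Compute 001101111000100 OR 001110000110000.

OR: 1 when either bit is 1
  001101111000100
| 001110000110000
-----------------
  001111111110100
Decimal: 7108 | 7216 = 8180



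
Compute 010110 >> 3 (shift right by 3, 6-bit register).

Original: 010110 (decimal 22)
Shift right by 3 positions
Drop the 3 low bits; fill with zeros on the left
Result: 000010 (decimal 2)
Equivalent: 22 >> 3 = 22 ÷ 2^3 = 2



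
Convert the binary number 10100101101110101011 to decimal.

Sum of powers of 2 for each 1-bit:
2^0 + 2^1 + 2^3 + 2^5 + 2^7 + 2^8 + 2^9 + 2^11 + 2^12 + 2^14 + 2^17 + 2^19
= 1 + 2 + 8 + 32 + 128 + 256 + 512 + 2048 + 4096 + 16384 + 131072 + 524288
= 678827



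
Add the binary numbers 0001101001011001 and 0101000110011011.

Add column by column from the right: bit + bit + carry-in; write the sum mod 2, carry 1 when the sum is 2 or 3.
carry:  0010000000110110
        0001101001011001
+       0101000110011011
------------------------
       00110101111110100
(the carry out of the leftmost column, 0, becomes the leading bit)
Decimal check:
  0001101001011001 = 4096 + 2048 + 512 + 64 + 16 + 8 + 1 = 6745
  0101000110011011 = 16384 + 4096 + 256 + 128 + 16 + 8 + 2 + 1 = 20891
  6745 + 20891 = 27636, and 00110101111110100 = 16384 + 8192 + 2048 + 512 + 256 + 128 + 64 + 32 + 16 + 4 = 27636 ✓



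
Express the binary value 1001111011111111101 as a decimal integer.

Sum of powers of 2 for each 1-bit:
2^0 + 2^2 + 2^3 + 2^4 + 2^5 + 2^6 + 2^7 + 2^8 + 2^9 + 2^10 + 2^12 + 2^13 + 2^14 + 2^15 + 2^18
= 1 + 4 + 8 + 16 + 32 + 64 + 128 + 256 + 512 + 1024 + 4096 + 8192 + 16384 + 32768 + 262144
= 325629



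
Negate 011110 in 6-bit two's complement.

Original: 011110
Step 1 - Invert all bits: 100001
Step 2 - Add 1: 100010
Verification: 011110 + 100010 = 1000000; discarding the end carry (carry out of the top bit) leaves the 6-bit value 000000, as required for x + (-x)



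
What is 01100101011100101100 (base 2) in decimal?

Sum of powers of 2 for each 1-bit:
2^2 + 2^3 + 2^5 + 2^8 + 2^9 + 2^10 + 2^12 + 2^14 + 2^17 + 2^18
= 4 + 8 + 32 + 256 + 512 + 1024 + 4096 + 16384 + 131072 + 262144
= 415532



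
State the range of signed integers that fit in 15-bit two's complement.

For 15-bit two's complement:
Minimum: -2^14 = -16384
Maximum: 2^14 - 1 = 16383



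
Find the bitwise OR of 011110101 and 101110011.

OR: 1 when either bit is 1
  011110101
| 101110011
-----------
  111110111
Decimal: 245 | 371 = 503



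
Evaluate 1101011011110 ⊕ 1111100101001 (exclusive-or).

XOR: 1 when bits differ
  1101011011110
^ 1111100101001
---------------
  0010111110111
Decimal: 6878 ^ 7977 = 1527



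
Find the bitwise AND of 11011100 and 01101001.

AND: 1 only when both bits are 1
  11011100
& 01101001
----------
  01001000
Decimal: 220 & 105 = 72



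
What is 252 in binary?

Using repeated division by 2:
252 ÷ 2 = 126 remainder 0
126 ÷ 2 = 63 remainder 0
63 ÷ 2 = 31 remainder 1
31 ÷ 2 = 15 remainder 1
15 ÷ 2 = 7 remainder 1
7 ÷ 2 = 3 remainder 1
3 ÷ 2 = 1 remainder 1
1 ÷ 2 = 0 remainder 1
Reading remainders bottom to top: 11111100



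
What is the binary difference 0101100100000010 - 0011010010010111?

Method 1 - Direct subtraction (column by column from the right: bit − bit − borrow-in; if negative, add 2 and borrow 1 from the next column):
borrow: 0100100111111110
        0101100100000010
-       0011010010010111
------------------------
        0010010001101011

Method 2 - Add two's complement:
Two's complement of 0011010010010111: invert → 1100101101101000, add 1 → 1100101101101001
  0101100100000010
+ 1100101101101001
------------------
 10010010001101011  (end carry out of the top bit = 1)
Discarding the end carry: 0010010001101011
Decimal check:
  0101100100000010 = 16384 + 4096 + 2048 + 256 + 2 = 22786
  0011010010010111 = 8192 + 4096 + 1024 + 128 + 16 + 4 + 2 + 1 = 13463
  22786 - 13463 = 9323, and 0010010001101011 = 8192 + 1024 + 64 + 32 + 8 + 2 + 1 = 9323 ✓



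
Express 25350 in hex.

Using repeated division by 16 (digits 10–15 are A–F):
25350 ÷ 16 = 1584 remainder 6
1584 ÷ 16 = 99 remainder 0
99 ÷ 16 = 6 remainder 3
6 ÷ 16 = 0 remainder 6
Reading remainders bottom to top: 6306



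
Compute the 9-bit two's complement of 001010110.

Original: 001010110
Step 1 - Invert all bits: 110101001
Step 2 - Add 1: 110101010
Verification: 001010110 + 110101010 = 1000000000; discarding the end carry (carry out of the top bit) leaves the 9-bit value 000000000, as required for x + (-x)



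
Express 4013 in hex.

Using repeated division by 16 (digits 10–15 are A–F):
4013 ÷ 16 = 250 remainder 13 (D)
250 ÷ 16 = 15 remainder 10 (A)
15 ÷ 16 = 0 remainder 15 (F)
Reading remainders bottom to top: FAD



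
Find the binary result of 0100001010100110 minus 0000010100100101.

Method 1 - Direct subtraction (column by column from the right: bit − bit − borrow-in; if negative, add 2 and borrow 1 from the next column):
borrow: 0111101000000010
        0100001010100110
-       0000010100100101
------------------------
        0011110110000001

Method 2 - Add two's complement:
Two's complement of 0000010100100101: invert → 1111101011011010, add 1 → 1111101011011011
  0100001010100110
+ 1111101011011011
------------------
 10011110110000001  (end carry out of the top bit = 1)
Discarding the end carry: 0011110110000001
Decimal check:
  0100001010100110 = 16384 + 512 + 128 + 32 + 4 + 2 = 17062
  0000010100100101 = 1024 + 256 + 32 + 4 + 1 = 1317
  17062 - 1317 = 15745, and 0011110110000001 = 8192 + 4096 + 2048 + 1024 + 256 + 128 + 1 = 15745 ✓



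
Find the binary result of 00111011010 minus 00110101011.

Method 1 - Direct subtraction (column by column from the right: bit − bit − borrow-in; if negative, add 2 and borrow 1 from the next column):
borrow: 00001011110
        00111011010
-       00110101011
-------------------
        00000101111

Method 2 - Add two's complement:
Two's complement of 00110101011: invert → 11001010100, add 1 → 11001010101
  00111011010
+ 11001010101
-------------
 100000101111  (end carry out of the top bit = 1)
Discarding the end carry: 00000101111
Decimal check:
  00111011010 = 256 + 128 + 64 + 16 + 8 + 2 = 474
  00110101011 = 256 + 128 + 32 + 8 + 2 + 1 = 427
  474 - 427 = 47, and 00000101111 = 32 + 8 + 4 + 2 + 1 = 47 ✓



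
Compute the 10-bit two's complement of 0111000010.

Original: 0111000010
Step 1 - Invert all bits: 1000111101
Step 2 - Add 1: 1000111110
Verification: 0111000010 + 1000111110 = 10000000000; discarding the end carry (carry out of the top bit) leaves the 10-bit value 0000000000, as required for x + (-x)



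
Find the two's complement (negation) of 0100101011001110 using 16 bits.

Original: 0100101011001110
Step 1 - Invert all bits: 1011010100110001
Step 2 - Add 1: 1011010100110010
Verification: 0100101011001110 + 1011010100110010 = 10000000000000000; discarding the end carry (carry out of the top bit) leaves the 16-bit value 0000000000000000, as required for x + (-x)



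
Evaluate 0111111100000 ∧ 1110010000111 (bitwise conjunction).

AND: 1 only when both bits are 1
  0111111100000
& 1110010000111
---------------
  0110010000000
Decimal: 4064 & 7303 = 3200



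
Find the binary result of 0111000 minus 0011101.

Method 1 - Direct subtraction (column by column from the right: bit − bit − borrow-in; if negative, add 2 and borrow 1 from the next column):
borrow: 0111110
        0111000
-       0011101
---------------
        0011011

Method 2 - Add two's complement:
Two's complement of 0011101: invert → 1100010, add 1 → 1100011
  0111000
+ 1100011
---------
 10011011  (end carry out of the top bit = 1)
Discarding the end carry: 0011011
Decimal check:
  0111000 = 32 + 16 + 8 = 56
  0011101 = 16 + 8 + 4 + 1 = 29
  56 - 29 = 27, and 0011011 = 16 + 8 + 2 + 1 = 27 ✓



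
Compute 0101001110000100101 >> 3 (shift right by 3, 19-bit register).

Original: 0101001110000100101 (decimal 171045)
Shift right by 3 positions
Drop the 3 low bits; fill with zeros on the left
Result: 0000101001110000100 (decimal 21380)
Equivalent: 171045 >> 3 = 171045 ÷ 2^3 = 21380



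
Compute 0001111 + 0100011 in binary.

Add column by column from the right: bit + bit + carry-in; write the sum mod 2, carry 1 when the sum is 2 or 3.
carry:  0011110
        0001111
+       0100011
---------------
       00110010
(the carry out of the leftmost column, 0, becomes the leading bit)
Decimal check:
  0001111 = 8 + 4 + 2 + 1 = 15
  0100011 = 32 + 2 + 1 = 35
  15 + 35 = 50, and 00110010 = 32 + 16 + 2 = 50 ✓



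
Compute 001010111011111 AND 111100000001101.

AND: 1 only when both bits are 1
  001010111011111
& 111100000001101
-----------------
  001000000001101
Decimal: 5599 & 30733 = 4109



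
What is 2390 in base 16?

Using repeated division by 16 (digits 10–15 are A–F):
2390 ÷ 16 = 149 remainder 6
149 ÷ 16 = 9 remainder 5
9 ÷ 16 = 0 remainder 9
Reading remainders bottom to top: 956



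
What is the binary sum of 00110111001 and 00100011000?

Add column by column from the right: bit + bit + carry-in; write the sum mod 2, carry 1 when the sum is 2 or 3.
carry:  01001110000
        00110111001
+       00100011000
-------------------
       001011010001
(the carry out of the leftmost column, 0, becomes the leading bit)
Decimal check:
  00110111001 = 256 + 128 + 32 + 16 + 8 + 1 = 441
  00100011000 = 256 + 16 + 8 = 280
  441 + 280 = 721, and 001011010001 = 512 + 128 + 64 + 16 + 1 = 721 ✓



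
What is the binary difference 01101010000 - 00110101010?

Method 1 - Direct subtraction (column by column from the right: bit − bit − borrow-in; if negative, add 2 and borrow 1 from the next column):
borrow: 01101011100
        01101010000
-       00110101010
-------------------
        00110100110

Method 2 - Add two's complement:
Two's complement of 00110101010: invert → 11001010101, add 1 → 11001010110
  01101010000
+ 11001010110
-------------
 100110100110  (end carry out of the top bit = 1)
Discarding the end carry: 00110100110
Decimal check:
  01101010000 = 512 + 256 + 64 + 16 = 848
  00110101010 = 256 + 128 + 32 + 8 + 2 = 426
  848 - 426 = 422, and 00110100110 = 256 + 128 + 32 + 4 + 2 = 422 ✓



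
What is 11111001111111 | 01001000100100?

OR: 1 when either bit is 1
  11111001111111
| 01001000100100
----------------
  11111001111111
Decimal: 15999 | 4644 = 15999



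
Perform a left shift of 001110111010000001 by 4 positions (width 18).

Original: 001110111010000001 (decimal 61057)
Shift left by 4 positions
Append 4 zeros on the right and drop the 4 high bits that overflow the 18-bit width
Result: 101110100000010000 (decimal 190480)
Equivalent: 61057 << 4 = 61057 × 2^4 = 976912, truncated to 18 bits = 190480



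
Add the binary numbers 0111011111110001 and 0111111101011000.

Add column by column from the right: bit + bit + carry-in; write the sum mod 2, carry 1 when the sum is 2 or 3.
carry:  1111111111100000
        0111011111110001
+       0111111101011000
------------------------
       01111011101001001
(the carry out of the leftmost column, 0, becomes the leading bit)
Decimal check:
  0111011111110001 = 16384 + 8192 + 4096 + 1024 + 512 + 256 + 128 + 64 + 32 + 16 + 1 = 30705
  0111111101011000 = 16384 + 8192 + 4096 + 2048 + 1024 + 512 + 256 + 64 + 16 + 8 = 32600
  30705 + 32600 = 63305, and 01111011101001001 = 32768 + 16384 + 8192 + 4096 + 1024 + 512 + 256 + 64 + 8 + 1 = 63305 ✓



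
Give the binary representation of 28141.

Using repeated division by 2:
28141 ÷ 2 = 14070 remainder 1
14070 ÷ 2 = 7035 remainder 0
7035 ÷ 2 = 3517 remainder 1
3517 ÷ 2 = 1758 remainder 1
1758 ÷ 2 = 879 remainder 0
879 ÷ 2 = 439 remainder 1
439 ÷ 2 = 219 remainder 1
219 ÷ 2 = 109 remainder 1
109 ÷ 2 = 54 remainder 1
54 ÷ 2 = 27 remainder 0
27 ÷ 2 = 13 remainder 1
13 ÷ 2 = 6 remainder 1
6 ÷ 2 = 3 remainder 0
3 ÷ 2 = 1 remainder 1
1 ÷ 2 = 0 remainder 1
Reading remainders bottom to top: 110110111101101



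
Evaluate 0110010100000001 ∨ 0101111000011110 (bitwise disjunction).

OR: 1 when either bit is 1
  0110010100000001
| 0101111000011110
------------------
  0111111100011111
Decimal: 25857 | 24094 = 32543



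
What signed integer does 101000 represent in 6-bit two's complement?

Binary: 101000
Sign bit: 1 (negative)
Invert: 010111
Add 1:  011000
Magnitude: 011000 = 16 + 8 = 24
Value: -24



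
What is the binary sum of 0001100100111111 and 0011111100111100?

Add column by column from the right: bit + bit + carry-in; write the sum mod 2, carry 1 when the sum is 2 or 3.
carry:  0111111001111000
        0001100100111111
+       0011111100111100
------------------------
       00101100001111011
(the carry out of the leftmost column, 0, becomes the leading bit)
Decimal check:
  0001100100111111 = 4096 + 2048 + 256 + 32 + 16 + 8 + 4 + 2 + 1 = 6463
  0011111100111100 = 8192 + 4096 + 2048 + 1024 + 512 + 256 + 32 + 16 + 8 + 4 = 16188
  6463 + 16188 = 22651, and 00101100001111011 = 16384 + 4096 + 2048 + 64 + 32 + 16 + 8 + 2 + 1 = 22651 ✓



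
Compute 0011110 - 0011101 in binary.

Method 1 - Direct subtraction (column by column from the right: bit − bit − borrow-in; if negative, add 2 and borrow 1 from the next column):
borrow: 0000010
        0011110
-       0011101
---------------
        0000001

Method 2 - Add two's complement:
Two's complement of 0011101: invert → 1100010, add 1 → 1100011
  0011110
+ 1100011
---------
 10000001  (end carry out of the top bit = 1)
Discarding the end carry: 0000001
Decimal check:
  0011110 = 16 + 8 + 4 + 2 = 30
  0011101 = 16 + 8 + 4 + 1 = 29
  30 - 29 = 1, and 0000001 = 1 ✓



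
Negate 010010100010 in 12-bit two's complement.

Original: 010010100010
Step 1 - Invert all bits: 101101011101
Step 2 - Add 1: 101101011110
Verification: 010010100010 + 101101011110 = 1000000000000; discarding the end carry (carry out of the top bit) leaves the 12-bit value 000000000000, as required for x + (-x)



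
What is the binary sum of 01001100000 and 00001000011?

Add column by column from the right: bit + bit + carry-in; write the sum mod 2, carry 1 when the sum is 2 or 3.
carry:  00010000000
        01001100000
+       00001000011
-------------------
       001010100011
(the carry out of the leftmost column, 0, becomes the leading bit)
Decimal check:
  01001100000 = 512 + 64 + 32 = 608
  00001000011 = 64 + 2 + 1 = 67
  608 + 67 = 675, and 001010100011 = 512 + 128 + 32 + 2 + 1 = 675 ✓



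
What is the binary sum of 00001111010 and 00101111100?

Add column by column from the right: bit + bit + carry-in; write the sum mod 2, carry 1 when the sum is 2 or 3.
carry:  00011110000
        00001111010
+       00101111100
-------------------
       000111110110
(the carry out of the leftmost column, 0, becomes the leading bit)
Decimal check:
  00001111010 = 64 + 32 + 16 + 8 + 2 = 122
  00101111100 = 256 + 64 + 32 + 16 + 8 + 4 = 380
  122 + 380 = 502, and 000111110110 = 256 + 128 + 64 + 32 + 16 + 4 + 2 = 502 ✓



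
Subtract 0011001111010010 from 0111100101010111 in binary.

Method 1 - Direct subtraction (column by column from the right: bit − bit − borrow-in; if negative, add 2 and borrow 1 from the next column):
borrow: 0000111100000000
        0111100101010111
-       0011001111010010
------------------------
        0100010110000101

Method 2 - Add two's complement:
Two's complement of 0011001111010010: invert → 1100110000101101, add 1 → 1100110000101110
  0111100101010111
+ 1100110000101110
------------------
 10100010110000101  (end carry out of the top bit = 1)
Discarding the end carry: 0100010110000101
Decimal check:
  0111100101010111 = 16384 + 8192 + 4096 + 2048 + 256 + 64 + 16 + 4 + 2 + 1 = 31063
  0011001111010010 = 8192 + 4096 + 512 + 256 + 128 + 64 + 16 + 2 = 13266
  31063 - 13266 = 17797, and 0100010110000101 = 16384 + 1024 + 256 + 128 + 4 + 1 = 17797 ✓



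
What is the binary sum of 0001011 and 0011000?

Add column by column from the right: bit + bit + carry-in; write the sum mod 2, carry 1 when the sum is 2 or 3.
carry:  0110000
        0001011
+       0011000
---------------
       00100011
(the carry out of the leftmost column, 0, becomes the leading bit)
Decimal check:
  0001011 = 8 + 2 + 1 = 11
  0011000 = 16 + 8 = 24
  11 + 24 = 35, and 00100011 = 32 + 2 + 1 = 35 ✓



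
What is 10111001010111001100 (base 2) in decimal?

Sum of powers of 2 for each 1-bit:
2^2 + 2^3 + 2^6 + 2^7 + 2^8 + 2^10 + 2^12 + 2^15 + 2^16 + 2^17 + 2^19
= 4 + 8 + 64 + 128 + 256 + 1024 + 4096 + 32768 + 65536 + 131072 + 524288
= 759244



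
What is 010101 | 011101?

OR: 1 when either bit is 1
  010101
| 011101
--------
  011101
Decimal: 21 | 29 = 29



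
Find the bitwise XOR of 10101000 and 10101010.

XOR: 1 when bits differ
  10101000
^ 10101010
----------
  00000010
Decimal: 168 ^ 170 = 2



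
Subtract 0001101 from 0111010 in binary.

Method 1 - Direct subtraction (column by column from the right: bit − bit − borrow-in; if negative, add 2 and borrow 1 from the next column):
borrow: 0011010
        0111010
-       0001101
---------------
        0101101

Method 2 - Add two's complement:
Two's complement of 0001101: invert → 1110010, add 1 → 1110011
  0111010
+ 1110011
---------
 10101101  (end carry out of the top bit = 1)
Discarding the end carry: 0101101
Decimal check:
  0111010 = 32 + 16 + 8 + 2 = 58
  0001101 = 8 + 4 + 1 = 13
  58 - 13 = 45, and 0101101 = 32 + 8 + 4 + 1 = 45 ✓



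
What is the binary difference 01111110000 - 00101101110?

Method 1 - Direct subtraction (column by column from the right: bit − bit − borrow-in; if negative, add 2 and borrow 1 from the next column):
borrow: 00000011100
        01111110000
-       00101101110
-------------------
        01010000010

Method 2 - Add two's complement:
Two's complement of 00101101110: invert → 11010010001, add 1 → 11010010010
  01111110000
+ 11010010010
-------------
 101010000010  (end carry out of the top bit = 1)
Discarding the end carry: 01010000010
Decimal check:
  01111110000 = 512 + 256 + 128 + 64 + 32 + 16 = 1008
  00101101110 = 256 + 64 + 32 + 8 + 4 + 2 = 366
  1008 - 366 = 642, and 01010000010 = 512 + 128 + 2 = 642 ✓



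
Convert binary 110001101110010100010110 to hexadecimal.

Group into 4-bit nibbles from right:
  1100 = C
  0110 = 6
  1110 = E
  0101 = 5
  0001 = 1
  0110 = 6
Result: C6E516



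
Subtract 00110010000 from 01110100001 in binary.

Method 1 - Direct subtraction (column by column from the right: bit − bit − borrow-in; if negative, add 2 and borrow 1 from the next column):
borrow: 00000100000
        01110100001
-       00110010000
-------------------
        01000010001

Method 2 - Add two's complement:
Two's complement of 00110010000: invert → 11001101111, add 1 → 11001110000
  01110100001
+ 11001110000
-------------
 101000010001  (end carry out of the top bit = 1)
Discarding the end carry: 01000010001
Decimal check:
  01110100001 = 512 + 256 + 128 + 32 + 1 = 929
  00110010000 = 256 + 128 + 16 = 400
  929 - 400 = 529, and 01000010001 = 512 + 16 + 1 = 529 ✓



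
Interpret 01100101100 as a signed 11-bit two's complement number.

Binary: 01100101100
Sign bit: 0 (non-negative)
Read directly as an unsigned value:
01100101100 = 512 + 256 + 32 + 8 + 4 = 812
Value: 812



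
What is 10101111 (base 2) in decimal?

Sum of powers of 2 for each 1-bit:
2^0 + 2^1 + 2^2 + 2^3 + 2^5 + 2^7
= 1 + 2 + 4 + 8 + 32 + 128
= 175



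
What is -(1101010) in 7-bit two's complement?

Original (sign bit 1, negative): 1101010
Step 1 - Invert all bits: 0010101
Step 2 - Add 1: 0010110
Verification: 1101010 + 0010110 = 10000000; discarding the end carry (carry out of the top bit) leaves the 7-bit value 0000000, as required for x + (-x)



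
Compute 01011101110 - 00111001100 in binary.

Method 1 - Direct subtraction (column by column from the right: bit − bit − borrow-in; if negative, add 2 and borrow 1 from the next column):
borrow: 01000000000
        01011101110
-       00111001100
-------------------
        00100100010

Method 2 - Add two's complement:
Two's complement of 00111001100: invert → 11000110011, add 1 → 11000110100
  01011101110
+ 11000110100
-------------
 100100100010  (end carry out of the top bit = 1)
Discarding the end carry: 00100100010
Decimal check:
  01011101110 = 512 + 128 + 64 + 32 + 8 + 4 + 2 = 750
  00111001100 = 256 + 128 + 64 + 8 + 4 = 460
  750 - 460 = 290, and 00100100010 = 256 + 32 + 2 = 290 ✓



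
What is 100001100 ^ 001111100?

XOR: 1 when bits differ
  100001100
^ 001111100
-----------
  101110000
Decimal: 268 ^ 124 = 368



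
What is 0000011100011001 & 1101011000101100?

AND: 1 only when both bits are 1
  0000011100011001
& 1101011000101100
------------------
  0000011000001000
Decimal: 1817 & 54828 = 1544



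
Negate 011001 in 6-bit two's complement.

Original: 011001
Step 1 - Invert all bits: 100110
Step 2 - Add 1: 100111
Verification: 011001 + 100111 = 1000000; discarding the end carry (carry out of the top bit) leaves the 6-bit value 000000, as required for x + (-x)



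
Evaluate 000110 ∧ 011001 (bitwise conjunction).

AND: 1 only when both bits are 1
  000110
& 011001
--------
  000000
Decimal: 6 & 25 = 0



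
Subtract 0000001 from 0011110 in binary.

Method 1 - Direct subtraction (column by column from the right: bit − bit − borrow-in; if negative, add 2 and borrow 1 from the next column):
borrow: 0000010
        0011110
-       0000001
---------------
        0011101

Method 2 - Add two's complement:
Two's complement of 0000001: invert → 1111110, add 1 → 1111111
  0011110
+ 1111111
---------
 10011101  (end carry out of the top bit = 1)
Discarding the end carry: 0011101
Decimal check:
  0011110 = 16 + 8 + 4 + 2 = 30
  0000001 = 1
  30 - 1 = 29, and 0011101 = 16 + 8 + 4 + 1 = 29 ✓



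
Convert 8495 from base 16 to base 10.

Expand by place value (powers of 16):
8495 = 8 × 16^3 + 4 × 16^2 + 9 × 16^1 + 5 × 16^0
= 8 × 4096 + 4 × 256 + 9 × 16 + 5 × 1
= 32768 + 1024 + 144 + 5
= 33941



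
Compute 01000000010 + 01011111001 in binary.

Add column by column from the right: bit + bit + carry-in; write the sum mod 2, carry 1 when the sum is 2 or 3.
carry:  10000000000
        01000000010
+       01011111001
-------------------
       010011111011
(the carry out of the leftmost column, 0, becomes the leading bit)
Decimal check:
  01000000010 = 512 + 2 = 514
  01011111001 = 512 + 128 + 64 + 32 + 16 + 8 + 1 = 761
  514 + 761 = 1275, and 010011111011 = 1024 + 128 + 64 + 32 + 16 + 8 + 2 + 1 = 1275 ✓

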